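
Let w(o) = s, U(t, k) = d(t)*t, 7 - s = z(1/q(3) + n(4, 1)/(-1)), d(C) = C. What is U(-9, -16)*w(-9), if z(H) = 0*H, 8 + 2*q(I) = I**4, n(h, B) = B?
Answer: 567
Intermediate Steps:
q(I) = -4 + I**4/2
z(H) = 0
s = 7 (s = 7 - 1*0 = 7 + 0 = 7)
U(t, k) = t**2 (U(t, k) = t*t = t**2)
w(o) = 7
U(-9, -16)*w(-9) = (-9)**2*7 = 81*7 = 567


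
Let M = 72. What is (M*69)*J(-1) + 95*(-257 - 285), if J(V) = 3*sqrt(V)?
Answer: -51490 + 14904*I ≈ -51490.0 + 14904.0*I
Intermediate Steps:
(M*69)*J(-1) + 95*(-257 - 285) = (72*69)*(3*sqrt(-1)) + 95*(-257 - 285) = 4968*(3*I) + 95*(-542) = 14904*I - 51490 = -51490 + 14904*I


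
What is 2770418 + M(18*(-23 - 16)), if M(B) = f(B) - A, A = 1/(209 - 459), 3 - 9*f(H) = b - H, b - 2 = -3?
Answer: 6233266009/2250 ≈ 2.7703e+6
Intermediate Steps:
b = -1 (b = 2 - 3 = -1)
f(H) = 4/9 + H/9 (f(H) = ⅓ - (-1 - H)/9 = ⅓ + (⅑ + H/9) = 4/9 + H/9)
A = -1/250 (A = 1/(-250) = -1/250 ≈ -0.0040000)
M(B) = 1009/2250 + B/9 (M(B) = (4/9 + B/9) - 1*(-1/250) = (4/9 + B/9) + 1/250 = 1009/2250 + B/9)
2770418 + M(18*(-23 - 16)) = 2770418 + (1009/2250 + (18*(-23 - 16))/9) = 2770418 + (1009/2250 + (18*(-39))/9) = 2770418 + (1009/2250 + (⅑)*(-702)) = 2770418 + (1009/2250 - 78) = 2770418 - 174491/2250 = 6233266009/2250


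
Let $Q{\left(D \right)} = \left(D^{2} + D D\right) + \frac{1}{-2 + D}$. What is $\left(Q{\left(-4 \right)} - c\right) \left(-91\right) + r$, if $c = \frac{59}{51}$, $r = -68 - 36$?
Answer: $- \frac{98449}{34} \approx -2895.6$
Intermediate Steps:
$r = -104$
$Q{\left(D \right)} = \frac{1}{-2 + D} + 2 D^{2}$ ($Q{\left(D \right)} = \left(D^{2} + D^{2}\right) + \frac{1}{-2 + D} = 2 D^{2} + \frac{1}{-2 + D} = \frac{1}{-2 + D} + 2 D^{2}$)
$c = \frac{59}{51}$ ($c = 59 \cdot \frac{1}{51} = \frac{59}{51} \approx 1.1569$)
$\left(Q{\left(-4 \right)} - c\right) \left(-91\right) + r = \left(\frac{1 - 4 \left(-4\right)^{2} + 2 \left(-4\right)^{3}}{-2 - 4} - \frac{59}{51}\right) \left(-91\right) - 104 = \left(\frac{1 - 64 + 2 \left(-64\right)}{-6} - \frac{59}{51}\right) \left(-91\right) - 104 = \left(- \frac{1 - 64 - 128}{6} - \frac{59}{51}\right) \left(-91\right) - 104 = \left(\left(- \frac{1}{6}\right) \left(-191\right) - \frac{59}{51}\right) \left(-91\right) - 104 = \left(\frac{191}{6} - \frac{59}{51}\right) \left(-91\right) - 104 = \frac{1043}{34} \left(-91\right) - 104 = - \frac{94913}{34} - 104 = - \frac{98449}{34}$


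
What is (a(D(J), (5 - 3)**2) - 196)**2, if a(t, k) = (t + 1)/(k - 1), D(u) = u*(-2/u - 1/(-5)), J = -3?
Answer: 8690704/225 ≈ 38625.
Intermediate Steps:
D(u) = u*(1/5 - 2/u) (D(u) = u*(-2/u - 1*(-1/5)) = u*(-2/u + 1/5) = u*(1/5 - 2/u))
a(t, k) = (1 + t)/(-1 + k)
(a(D(J), (5 - 3)**2) - 196)**2 = ((1 + (-2 + (1/5)*(-3)))/(-1 + (5 - 3)**2) - 196)**2 = ((1 + (-2 - 3/5))/(-1 + 2**2) - 196)**2 = ((1 - 13/5)/(-1 + 4) - 196)**2 = (-8/5/3 - 196)**2 = ((1/3)*(-8/5) - 196)**2 = (-8/15 - 196)**2 = (-2948/15)**2 = 8690704/225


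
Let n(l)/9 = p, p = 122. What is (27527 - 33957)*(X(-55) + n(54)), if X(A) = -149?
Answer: -6102070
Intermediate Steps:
n(l) = 1098 (n(l) = 9*122 = 1098)
(27527 - 33957)*(X(-55) + n(54)) = (27527 - 33957)*(-149 + 1098) = -6430*949 = -6102070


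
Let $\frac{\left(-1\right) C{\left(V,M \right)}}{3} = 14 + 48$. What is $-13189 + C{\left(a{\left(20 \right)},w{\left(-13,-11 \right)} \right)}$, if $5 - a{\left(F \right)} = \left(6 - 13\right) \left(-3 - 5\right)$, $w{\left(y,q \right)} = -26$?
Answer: $-13375$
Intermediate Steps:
$a{\left(F \right)} = -51$ ($a{\left(F \right)} = 5 - \left(6 - 13\right) \left(-3 - 5\right) = 5 - \left(-7\right) \left(-8\right) = 5 - 56 = -51$)
$C{\left(V,M \right)} = -186$ ($C{\left(V,M \right)} = - 3 \left(14 + 48\right) = \left(-3\right) 62 = -186$)
$-13189 + C{\left(a{\left(20 \right)},w{\left(-13,-11 \right)} \right)} = -13189 - 186 = -13375$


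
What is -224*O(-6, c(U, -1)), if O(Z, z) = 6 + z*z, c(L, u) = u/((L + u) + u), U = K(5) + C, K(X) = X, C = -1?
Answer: -1400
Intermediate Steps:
U = 4 (U = 5 - 1 = 4)
c(L, u) = u/(L + 2*u)
O(Z, z) = 6 + z**2
-224*O(-6, c(U, -1)) = -224*(6 + (-1/(4 + 2*(-1)))**2) = -224*(6 + (-1/(4 - 2))**2) = -224*(6 + (-1/2)**2) = -224*(6 + 1/4) = -224*25/4 = -1400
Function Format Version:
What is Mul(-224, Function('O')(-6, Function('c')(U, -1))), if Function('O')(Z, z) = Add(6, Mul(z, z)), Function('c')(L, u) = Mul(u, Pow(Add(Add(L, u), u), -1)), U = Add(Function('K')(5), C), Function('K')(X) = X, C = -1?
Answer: -1400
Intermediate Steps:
U = 4 (U = Add(5, -1) = 4)
Function('c')(L, u) = Mul(u, Pow(Add(L, Mul(2, u)), -1))
Function('O')(Z, z) = Add(6, Pow(z, 2))
Mul(-224, Function('O')(-6, Function('c')(U, -1))) = Mul(-224, Add(6, Pow(Mul(-1, Pow(Add(4, Mul(2, -1)), -1)), 2))) = Mul(-224, Add(6, Pow(Mul(-1, Pow(Add(4, -2), -1)), 2))) = Mul(-224, Add(6, Pow(Mul(-1, Pow(2, -1)), 2))) = Mul(-224, Add(6, Pow(Mul(-1, Rational(1, 2)), 2))) = Mul(-224, Add(6, Pow(Rational(-1, 2), 2))) = Mul(-224, Add(6, Rational(1, 4))) = Mul(-224, Rational(25, 4)) = -1400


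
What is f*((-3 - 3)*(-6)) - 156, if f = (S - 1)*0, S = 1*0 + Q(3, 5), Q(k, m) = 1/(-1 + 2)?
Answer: -156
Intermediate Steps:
Q(k, m) = 1 (Q(k, m) = 1/1 = 1)
S = 1 (S = 1*0 + 1 = 0 + 1 = 1)
f = 0 (f = (1 - 1)*0 = 0*0 = 0)
f*((-3 - 3)*(-6)) - 156 = 0*((-3 - 3)*(-6)) - 156 = 0*(-6*(-6)) - 156 = 0*36 - 156 = 0 - 156 = -156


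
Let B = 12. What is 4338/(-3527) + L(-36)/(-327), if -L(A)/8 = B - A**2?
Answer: -12549290/384443 ≈ -32.643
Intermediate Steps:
L(A) = -96 + 8*A**2 (L(A) = -8*(12 - A**2) = -96 + 8*A**2)
4338/(-3527) + L(-36)/(-327) = 4338/(-3527) + (-96 + 8*(-36)**2)/(-327) = 4338*(-1/3527) + (-96 + 8*1296)*(-1/327) = -4338/3527 + (-96 + 10368)*(-1/327) = -4338/3527 + 10272*(-1/327) = -4338/3527 - 3424/109 = -12549290/384443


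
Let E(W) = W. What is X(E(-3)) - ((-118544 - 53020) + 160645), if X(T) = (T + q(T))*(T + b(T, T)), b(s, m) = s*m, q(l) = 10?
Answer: 10961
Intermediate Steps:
b(s, m) = m*s
X(T) = (10 + T)*(T + T**2) (X(T) = (T + 10)*(T + T*T) = (10 + T)*(T + T**2))
X(E(-3)) - ((-118544 - 53020) + 160645) = -3*(10 + (-3)**2 + 11*(-3)) - ((-118544 - 53020) + 160645) = -3*(10 + 9 - 33) - (-171564 + 160645) = -3*(-14) - 1*(-10919) = 42 + 10919 = 10961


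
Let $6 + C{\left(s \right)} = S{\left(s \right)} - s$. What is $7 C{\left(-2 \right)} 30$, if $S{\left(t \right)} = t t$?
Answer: $0$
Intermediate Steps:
$S{\left(t \right)} = t^{2}$
$C{\left(s \right)} = -6 + s^{2} - s$ ($C{\left(s \right)} = -6 + \left(s^{2} - s\right) = -6 + s^{2} - s$)
$7 C{\left(-2 \right)} 30 = 7 \left(-6 + \left(-2\right)^{2} - -2\right) 30 = 7 \left(-6 + 4 + 2\right) 30 = 7 \cdot 0 \cdot 30 = 0 \cdot 30 = 0$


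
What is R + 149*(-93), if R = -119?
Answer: -13976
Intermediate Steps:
R + 149*(-93) = -119 + 149*(-93) = -119 - 13857 = -13976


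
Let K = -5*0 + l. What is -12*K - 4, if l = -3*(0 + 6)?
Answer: 212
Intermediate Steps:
l = -18 (l = -3*6 = -18)
K = -18 (K = -5*0 - 18 = 0 - 18 = -18)
-12*K - 4 = -12*(-18) - 4 = 216 - 4 = 212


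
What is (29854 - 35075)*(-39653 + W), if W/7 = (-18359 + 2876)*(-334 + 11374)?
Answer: 6247270527353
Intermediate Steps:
W = -1196526240 (W = 7*((-18359 + 2876)*(-334 + 11374)) = 7*(-15483*11040) = 7*(-170932320) = -1196526240)
(29854 - 35075)*(-39653 + W) = (29854 - 35075)*(-39653 - 1196526240) = -5221*(-1196565893) = 6247270527353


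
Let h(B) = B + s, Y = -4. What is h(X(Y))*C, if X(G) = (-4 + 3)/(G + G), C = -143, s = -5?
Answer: 5577/8 ≈ 697.13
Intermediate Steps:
X(G) = -1/(2*G)
h(B) = -5 + B (h(B) = B - 5 = -5 + B)
h(X(Y))*C = (-5 - ½/(-4))*(-143) = (-5 - ½*(-¼))*(-143) = (-5 + ⅛)*(-143) = -39/8*(-143) = 5577/8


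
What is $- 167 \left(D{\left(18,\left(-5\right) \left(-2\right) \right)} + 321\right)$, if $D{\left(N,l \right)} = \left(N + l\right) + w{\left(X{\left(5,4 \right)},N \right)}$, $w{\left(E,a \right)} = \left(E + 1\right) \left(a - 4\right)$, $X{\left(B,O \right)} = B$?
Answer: $-72311$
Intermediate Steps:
$w{\left(E,a \right)} = \left(1 + E\right) \left(-4 + a\right)$
$D{\left(N,l \right)} = -24 + l + 7 N$ ($D{\left(N,l \right)} = \left(N + l\right) + \left(-4 + N - 20 + 5 N\right) = \left(N + l\right) + \left(-24 + 6 N\right) = -24 + l + 7 N$)
$- 167 \left(D{\left(18,\left(-5\right) \left(-2\right) \right)} + 321\right) = - 167 \left(\left(-24 - -10 + 7 \cdot 18\right) + 321\right) = - 167 \left(\left(-24 + 10 + 126\right) + 321\right) = - 167 \left(112 + 321\right) = \left(-167\right) 433 = -72311$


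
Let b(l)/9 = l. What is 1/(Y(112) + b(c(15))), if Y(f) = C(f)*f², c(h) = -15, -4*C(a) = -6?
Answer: 1/18681 ≈ 5.3530e-5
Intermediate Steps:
C(a) = 3/2 (C(a) = -¼*(-6) = 3/2)
b(l) = 9*l
Y(f) = 3*f²/2
1/(Y(112) + b(c(15))) = 1/((3/2)*112² + 9*(-15)) = 1/((3/2)*12544 - 135) = 1/(18816 - 135) = 1/18681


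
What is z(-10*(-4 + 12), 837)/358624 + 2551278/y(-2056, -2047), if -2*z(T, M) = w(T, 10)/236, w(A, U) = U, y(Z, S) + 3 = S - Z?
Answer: 35988014511227/84635264 ≈ 4.2521e+5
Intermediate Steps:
y(Z, S) = -3 + S - Z (y(Z, S) = -3 + (S - Z) = -3 + S - Z)
z(T, M) = -5/236
z(-10*(-4 + 12), 837)/358624 + 2551278/y(-2056, -2047) = -5/236/358624 + 2551278/(-3 - 2047 - 1*(-2056)) = -5/236*1/358624 + 2551278/(-3 - 2047 + 2056) = -5/84635264 + 2551278/6 = -5/84635264 + 2551278*(⅙) = -5/84635264 + 425213 = 35988014511227/84635264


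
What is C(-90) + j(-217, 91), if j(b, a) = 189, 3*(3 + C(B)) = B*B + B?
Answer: 2856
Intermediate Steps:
C(B) = -3 + B/3 + B²/3 (C(B) = -3 + (B*B + B)/3 = -3 + (B² + B)/3 = -3 + (B + B²)/3 = -3 + (B/3 + B²/3) = -3 + B/3 + B²/3)
C(-90) + j(-217, 91) = (-3 + (⅓)*(-90) + (⅓)*(-90)²) + 189 = (-3 - 30 + (⅓)*8100) + 189 = (-3 - 30 + 2700) + 189 = 2667 + 189 = 2856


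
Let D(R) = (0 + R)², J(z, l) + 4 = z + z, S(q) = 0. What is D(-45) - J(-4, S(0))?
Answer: 2037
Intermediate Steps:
J(z, l) = -4 + 2*z (J(z, l) = -4 + (z + z) = -4 + 2*z)
D(R) = R²
D(-45) - J(-4, S(0)) = (-45)² - (-4 + 2*(-4)) = 2025 - (-4 - 8) = 2025 - 1*(-12) = 2025 + 12 = 2037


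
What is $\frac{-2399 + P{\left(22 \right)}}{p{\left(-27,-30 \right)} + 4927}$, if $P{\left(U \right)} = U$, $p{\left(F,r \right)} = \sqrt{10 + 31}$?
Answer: $- \frac{11711479}{24275288} + \frac{2377 \sqrt{41}}{24275288} \approx -0.48182$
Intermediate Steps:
$p{\left(F,r \right)} = \sqrt{41}$
$\frac{-2399 + P{\left(22 \right)}}{p{\left(-27,-30 \right)} + 4927} = \frac{-2399 + 22}{\sqrt{41} + 4927} = - \frac{2377}{4927 + \sqrt{41}}$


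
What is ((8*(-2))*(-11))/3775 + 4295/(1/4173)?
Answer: 67659457301/3775 ≈ 1.7923e+7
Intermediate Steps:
((8*(-2))*(-11))/3775 + 4295/(1/4173) = -16*(-11)*(1/3775) + 4295/(1/4173) = 176*(1/3775) + 4295*4173 = 176/3775 + 17923035 = 67659457301/3775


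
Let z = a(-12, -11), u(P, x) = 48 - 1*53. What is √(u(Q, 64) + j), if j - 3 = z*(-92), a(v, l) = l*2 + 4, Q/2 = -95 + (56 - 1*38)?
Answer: √1654 ≈ 40.669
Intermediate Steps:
Q = -154 (Q = 2*(-95 + (56 - 1*38)) = 2*(-95 + (56 - 38)) = 2*(-95 + 18) = 2*(-77) = -154)
a(v, l) = 4 + 2*l (a(v, l) = 2*l + 4 = 4 + 2*l)
u(P, x) = -5 (u(P, x) = 48 - 53 = -5)
z = -18 (z = 4 + 2*(-11) = 4 - 22 = -18)
j = 1659 (j = 3 - 18*(-92) = 3 + 1656 = 1659)
√(u(Q, 64) + j) = √(-5 + 1659) = √1654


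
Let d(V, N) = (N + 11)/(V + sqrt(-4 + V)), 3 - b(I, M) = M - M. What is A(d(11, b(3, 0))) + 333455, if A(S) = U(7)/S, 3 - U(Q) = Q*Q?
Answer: 2333932/7 - 23*sqrt(7)/7 ≈ 3.3341e+5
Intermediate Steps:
U(Q) = 3 - Q**2 (U(Q) = 3 - Q*Q = 3 - Q**2)
b(I, M) = 3 (b(I, M) = 3 - (M - M) = 3 - 1*0 = 3 + 0 = 3)
d(V, N) = (11 + N)/(V + sqrt(-4 + V))
A(S) = -46/S (A(S) = (3 - 1*7**2)/S = (3 - 1*49)/S = (3 - 49)/S = -46/S)
A(d(11, b(3, 0))) + 333455 = -46*(11 + sqrt(-4 + 11))/(11 + 3) + 333455 = -(253/7 + 23*sqrt(7)/7) + 333455 = -46*(11/14 + sqrt(7)/14) + 333455 = (-253/7 - 23*sqrt(7)/7) + 333455 = 2333932/7 - 23*sqrt(7)/7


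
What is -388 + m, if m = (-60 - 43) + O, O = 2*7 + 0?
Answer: -477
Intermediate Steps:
O = 14 (O = 14 + 0 = 14)
m = -89 (m = (-60 - 43) + 14 = -103 + 14 = -89)
-388 + m = -388 - 89 = -477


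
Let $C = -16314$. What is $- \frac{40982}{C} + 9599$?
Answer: $\frac{78319534}{8157} \approx 9601.5$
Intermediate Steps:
$- \frac{40982}{C} + 9599 = - \frac{40982}{-16314} + 9599 = \left(-40982\right) \left(- \frac{1}{16314}\right) + 9599 = \frac{20491}{8157} + 9599 = \frac{78319534}{8157}$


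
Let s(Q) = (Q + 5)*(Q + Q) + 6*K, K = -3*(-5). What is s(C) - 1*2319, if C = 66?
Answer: 7143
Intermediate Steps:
K = 15
s(Q) = 90 + 2*Q*(5 + Q) (s(Q) = (Q + 5)*(Q + Q) + 6*15 = (5 + Q)*(2*Q) + 90 = 2*Q*(5 + Q) + 90 = 90 + 2*Q*(5 + Q))
s(C) - 1*2319 = (90 + 2*66² + 10*66) - 1*2319 = (90 + 2*4356 + 660) - 2319 = (90 + 8712 + 660) - 2319 = 9462 - 2319 = 7143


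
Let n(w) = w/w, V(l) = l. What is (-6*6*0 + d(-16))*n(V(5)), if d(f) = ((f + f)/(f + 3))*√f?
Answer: 128*I/13 ≈ 9.8462*I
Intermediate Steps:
n(w) = 1
d(f) = 2*f^(3/2)/(3 + f) (d(f) = ((2*f)/(3 + f))*√f = (2*f/(3 + f))*√f = 2*f^(3/2)/(3 + f))
(-6*6*0 + d(-16))*n(V(5)) = (-6*6*0 + 2*(-16)^(3/2)/(3 - 16))*1 = (-36*0 + 2*(-64*I)/(-13))*1 = (0 + 2*(-64*I)*(-1/13))*1 = (0 + 128*I/13)*1 = (128*I/13)*1 = 128*I/13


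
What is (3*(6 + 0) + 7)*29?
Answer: 725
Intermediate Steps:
(3*(6 + 0) + 7)*29 = (3*6 + 7)*29 = (18 + 7)*29 = 25*29 = 725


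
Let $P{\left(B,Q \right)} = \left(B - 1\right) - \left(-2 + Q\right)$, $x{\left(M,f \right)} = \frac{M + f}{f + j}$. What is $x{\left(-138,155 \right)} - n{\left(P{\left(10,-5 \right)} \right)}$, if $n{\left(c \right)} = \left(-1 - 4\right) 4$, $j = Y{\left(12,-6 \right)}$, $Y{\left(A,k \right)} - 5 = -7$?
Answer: $\frac{181}{9} \approx 20.111$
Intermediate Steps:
$Y{\left(A,k \right)} = -2$ ($Y{\left(A,k \right)} = 5 - 7 = -2$)
$j = -2$
$x{\left(M,f \right)} = \frac{M + f}{-2 + f}$ ($x{\left(M,f \right)} = \frac{M + f}{f - 2} = \frac{M + f}{-2 + f}$)
$P{\left(B,Q \right)} = 1 + B - Q$ ($P{\left(B,Q \right)} = \left(-1 + B\right) - \left(-2 + Q\right) = 1 + B - Q$)
$n{\left(c \right)} = -20$ ($n{\left(c \right)} = \left(-5\right) 4 = -20$)
$x{\left(-138,155 \right)} - n{\left(P{\left(10,-5 \right)} \right)} = \frac{-138 + 155}{-2 + 155} - -20 = \frac{1}{153} \cdot 17 + 20 = \frac{1}{9} + 20 = \frac{181}{9}$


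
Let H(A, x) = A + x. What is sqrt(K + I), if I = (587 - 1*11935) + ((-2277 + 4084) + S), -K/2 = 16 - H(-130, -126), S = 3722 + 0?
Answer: 3*I*sqrt(707) ≈ 79.768*I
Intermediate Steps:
S = 3722
K = -544 (K = -2*(16 - (-130 - 126)) = -2*(16 - 1*(-256)) = -2*(16 + 256) = -2*272 = -544)
I = -5819 (I = (587 - 1*11935) + ((-2277 + 4084) + 3722) = (587 - 11935) + (1807 + 3722) = -11348 + 5529 = -5819)
sqrt(K + I) = sqrt(-544 - 5819) = sqrt(-6363) = 3*I*sqrt(707)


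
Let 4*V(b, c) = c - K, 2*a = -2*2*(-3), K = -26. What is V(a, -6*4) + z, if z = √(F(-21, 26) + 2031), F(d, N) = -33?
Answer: ½ + 3*√222 ≈ 45.199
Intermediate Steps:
a = 6 (a = (-2*2*(-3))/2 = (-4*(-3))/2 = (½)*12 = 6)
V(b, c) = 13/2 + c/4 (V(b, c) = (c - 1*(-26))/4 = (c + 26)/4 = (26 + c)/4 = 13/2 + c/4)
z = 3*√222 (z = √(-33 + 2031) = √1998 = 3*√222 ≈ 44.699)
V(a, -6*4) + z = (13/2 + (-6*4)/4) + 3*√222 = (13/2 + (¼)*(-24)) + 3*√222 = (13/2 - 6) + 3*√222 = ½ + 3*√222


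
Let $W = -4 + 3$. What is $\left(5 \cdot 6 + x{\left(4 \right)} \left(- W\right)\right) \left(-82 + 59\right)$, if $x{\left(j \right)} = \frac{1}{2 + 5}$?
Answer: $- \frac{4853}{7} \approx -693.29$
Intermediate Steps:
$W = -1$
$x{\left(j \right)} = \frac{1}{7}$
$\left(5 \cdot 6 + x{\left(4 \right)} \left(- W\right)\right) \left(-82 + 59\right) = \left(5 \cdot 6 + \frac{\left(-1\right) \left(-1\right)}{7}\right) \left(-82 + 59\right) = \left(30 + \frac{1}{7} \cdot 1\right) \left(-23\right) = \left(30 + \frac{1}{7}\right) \left(-23\right) = \frac{211}{7} \left(-23\right) = - \frac{4853}{7}$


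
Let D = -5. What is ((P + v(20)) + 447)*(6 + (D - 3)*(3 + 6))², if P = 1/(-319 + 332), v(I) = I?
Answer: 26449632/13 ≈ 2.0346e+6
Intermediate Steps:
P = 1/13 ≈ 0.076923
((P + v(20)) + 447)*(6 + (D - 3)*(3 + 6))² = ((1/13 + 20) + 447)*(6 + (-5 - 3)*(3 + 6))² = (261/13 + 447)*(6 - 8*9)² = 6072*(6 - 72)²/13 = (6072/13)*(-66)² = (6072/13)*4356 = 26449632/13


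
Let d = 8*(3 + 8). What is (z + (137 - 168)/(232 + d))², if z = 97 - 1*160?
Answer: 407676481/102400 ≈ 3981.2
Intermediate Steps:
z = -63 (z = 97 - 160 = -63)
d = 88 (d = 8*11 = 88)
(z + (137 - 168)/(232 + d))² = (-63 + (137 - 168)/(232 + 88))² = (-63 - 31/320)² = (-20191/320)² = 407676481/102400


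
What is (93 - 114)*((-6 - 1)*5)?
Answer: 735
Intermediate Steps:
(93 - 114)*((-6 - 1)*5) = -(-147)*5 = -21*(-35) = 735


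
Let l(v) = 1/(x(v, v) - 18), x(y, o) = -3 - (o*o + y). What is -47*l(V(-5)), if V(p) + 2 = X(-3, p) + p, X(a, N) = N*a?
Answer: 47/93 ≈ 0.50538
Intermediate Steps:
V(p) = -2 - 2*p (V(p) = -2 + (p*(-3) + p) = -2 + (-3*p + p) = -2 - 2*p)
x(y, o) = -3 - y - o**2 (x(y, o) = -3 - (o**2 + y) = -3 - (y + o**2) = -3 + (-y - o**2) = -3 - y - o**2)
l(v) = 1/(-21 - v - v**2) (l(v) = 1/((-3 - v - v**2) - 18) = 1/(-21 - v - v**2))
-47*l(V(-5)) = -(-47)/(21 + (-2 - 2*(-5)) + (-2 - 2*(-5))**2) = -(-47)/(21 + (-2 + 10) + (-2 + 10)**2) = -(-47)/(21 + 8 + 8**2) = -(-47)/(21 + 8 + 64) = -(-47)/93 = -47*(-1/93) = 47/93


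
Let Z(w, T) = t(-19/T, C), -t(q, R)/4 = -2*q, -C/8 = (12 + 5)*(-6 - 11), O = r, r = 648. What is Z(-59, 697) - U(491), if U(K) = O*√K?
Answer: -152/697 - 648*√491 ≈ -14359.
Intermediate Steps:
O = 648
C = 2312 (C = -8*(12 + 5)*(-6 - 11) = -136*(-17) = -8*(-289) = 2312)
t(q, R) = 8*q (t(q, R) = -(-8)*q = 8*q)
Z(w, T) = -152/T (Z(w, T) = 8*(-19/T) = -152/T)
U(K) = 648*√K
Z(-59, 697) - U(491) = -152/697 - 648*√491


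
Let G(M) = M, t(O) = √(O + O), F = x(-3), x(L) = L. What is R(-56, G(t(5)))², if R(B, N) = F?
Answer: 9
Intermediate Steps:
F = -3
t(O) = √2*√O (t(O) = √(2*O) = √2*√O)
R(B, N) = -3
R(-56, G(t(5)))² = (-3)² = 9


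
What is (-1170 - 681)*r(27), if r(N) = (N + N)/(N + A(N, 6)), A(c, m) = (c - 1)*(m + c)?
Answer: -33318/295 ≈ -112.94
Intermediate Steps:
A(c, m) = (-1 + c)*(c + m)
r(N) = 2*N/(-6 + N² + 6*N) (r(N) = (N + N)/(N + (N² - N - 1*6 + N*6)) = (2*N)/(N + (N² - N - 6 + 6*N)) = (2*N)/(N + (-6 + N² + 5*N)) = (2*N)/(-6 + N² + 6*N) = 2*N/(-6 + N² + 6*N))
(-1170 - 681)*r(27) = (-1170 - 681)*(2*27/(-6 + 27² + 6*27)) = -3702*27/(-6 + 729 + 162) = -3702*27/885 = -1851*18/295 = -33318/295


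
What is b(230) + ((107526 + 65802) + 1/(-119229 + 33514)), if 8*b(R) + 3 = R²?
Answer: 123388542507/685720 ≈ 1.7994e+5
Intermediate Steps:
b(R) = -3/8 + R²/8
b(230) + ((107526 + 65802) + 1/(-119229 + 33514)) = (-3/8 + (⅛)*230²) + ((107526 + 65802) + 1/(-119229 + 33514)) = (-3/8 + (⅛)*52900) + (173328 + 1/(-85715)) = (-3/8 + 13225/2) + (173328 - 1/85715) = 52897/8 + 14856809519/85715 = 123388542507/685720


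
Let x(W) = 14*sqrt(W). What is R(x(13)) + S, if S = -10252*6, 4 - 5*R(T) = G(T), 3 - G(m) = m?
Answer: -307559/5 + 14*sqrt(13)/5 ≈ -61502.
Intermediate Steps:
G(m) = 3 - m
R(T) = 1/5 + T/5 (R(T) = 4/5 - (3 - T)/5 = 4/5 + (-3/5 + T/5) = 1/5 + T/5)
S = -61512
R(x(13)) + S = (1/5 + (14*sqrt(13))/5) - 61512 = (1/5 + 14*sqrt(13)/5) - 61512 = -307559/5 + 14*sqrt(13)/5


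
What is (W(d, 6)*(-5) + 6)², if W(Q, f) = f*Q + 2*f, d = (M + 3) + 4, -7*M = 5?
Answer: 2883204/49 ≈ 58841.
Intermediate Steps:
M = -5/7 (M = -⅐*5 = -5/7 ≈ -0.71429)
d = 44/7 (d = (-5/7 + 3) + 4 = 16/7 + 4 = 44/7 ≈ 6.2857)
W(Q, f) = 2*f + Q*f (W(Q, f) = Q*f + 2*f = 2*f + Q*f)
(W(d, 6)*(-5) + 6)² = ((6*(2 + 44/7))*(-5) + 6)² = ((6*(58/7))*(-5) + 6)² = ((348/7)*(-5) + 6)² = (-1740/7 + 6)² = (-1698/7)² = 2883204/49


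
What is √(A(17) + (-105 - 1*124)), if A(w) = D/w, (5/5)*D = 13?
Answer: 2*I*√16490/17 ≈ 15.107*I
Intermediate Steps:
D = 13
A(w) = 13/w
√(A(17) + (-105 - 1*124)) = √(13/17 + (-105 - 1*124)) = √(13*(1/17) + (-105 - 124)) = √(13/17 - 229) = √(-3880/17) = 2*I*√16490/17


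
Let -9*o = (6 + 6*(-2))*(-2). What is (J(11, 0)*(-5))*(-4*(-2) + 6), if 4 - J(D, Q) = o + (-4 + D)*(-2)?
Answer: -4060/3 ≈ -1353.3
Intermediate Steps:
o = -4/3 (o = -(6 + 6*(-2))*(-2)/9 = -(6 - 12)*(-2)/9 = -(-2)*(-2)/3 = -⅑*12 = -4/3 ≈ -1.3333)
J(D, Q) = -8/3 + 2*D (J(D, Q) = 4 - (-4/3 + (-4 + D)*(-2)) = 4 - (-4/3 + (8 - 2*D)) = 4 - (20/3 - 2*D) = 4 + (-20/3 + 2*D) = -8/3 + 2*D)
(J(11, 0)*(-5))*(-4*(-2) + 6) = ((-8/3 + 2*11)*(-5))*(-4*(-2) + 6) = ((-8/3 + 22)*(-5))*(8 + 6) = ((58/3)*(-5))*14 = -290/3*14 = -4060/3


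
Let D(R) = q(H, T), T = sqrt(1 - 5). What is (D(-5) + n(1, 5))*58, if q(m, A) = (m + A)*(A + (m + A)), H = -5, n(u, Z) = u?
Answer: 1044 - 1740*I ≈ 1044.0 - 1740.0*I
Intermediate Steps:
T = 2*I (T = sqrt(-4) = 2*I ≈ 2.0*I)
q(m, A) = (A + m)*(m + 2*A) (q(m, A) = (A + m)*(A + (A + m)) = (A + m)*(m + 2*A))
D(R) = 17 - 30*I (D(R) = (-5)**2 + 2*(2*I)**2 + 3*(2*I)*(-5) = 25 + 2*(-4) - 30*I = 25 - 8 - 30*I = 17 - 30*I)
(D(-5) + n(1, 5))*58 = ((17 - 30*I) + 1)*58 = (18 - 30*I)*58 = 1044 - 1740*I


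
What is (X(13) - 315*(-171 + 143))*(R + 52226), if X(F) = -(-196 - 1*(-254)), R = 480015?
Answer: 4663495642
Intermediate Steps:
X(F) = -58 (X(F) = -(-196 + 254) = -1*58 = -58)
(X(13) - 315*(-171 + 143))*(R + 52226) = (-58 - 315*(-171 + 143))*(480015 + 52226) = (-58 - 315*(-28))*532241 = (-58 + 8820)*532241 = 8762*532241 = 4663495642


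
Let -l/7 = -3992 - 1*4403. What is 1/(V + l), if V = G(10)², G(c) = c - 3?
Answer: 1/58814 ≈ 1.7003e-5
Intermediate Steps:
G(c) = -3 + c
l = 58765 (l = -7*(-3992 - 1*4403) = -7*(-3992 - 4403) = -7*(-8395) = 58765)
V = 49 (V = (-3 + 10)² = 7² = 49)
1/(V + l) = 1/(49 + 58765) = 1/58814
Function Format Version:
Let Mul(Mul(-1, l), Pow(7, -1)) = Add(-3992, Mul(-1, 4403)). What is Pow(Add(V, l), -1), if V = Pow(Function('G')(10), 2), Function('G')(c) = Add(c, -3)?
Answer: Rational(1, 58814) ≈ 1.7003e-5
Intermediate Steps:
Function('G')(c) = Add(-3, c)
l = 58765 (l = Mul(-7, Add(-3992, Mul(-1, 4403))) = Mul(-7, Add(-3992, -4403)) = Mul(-7, -8395) = 58765)
V = 49 (V = Pow(Add(-3, 10), 2) = Pow(7, 2) = 49)
Pow(Add(V, l), -1) = Pow(Add(49, 58765), -1) = Pow(58814, -1) = Rational(1, 58814)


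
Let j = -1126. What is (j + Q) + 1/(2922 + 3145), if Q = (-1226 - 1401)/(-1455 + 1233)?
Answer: -40557889/36402 ≈ -1114.2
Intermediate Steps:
Q = 71/6 (Q = -2627/(-222) = -2627*(-1/222) = 71/6 ≈ 11.833)
(j + Q) + 1/(2922 + 3145) = (-1126 + 71/6) + 1/(2922 + 3145) = -6685/6 + 1/6067 = -40557889/36402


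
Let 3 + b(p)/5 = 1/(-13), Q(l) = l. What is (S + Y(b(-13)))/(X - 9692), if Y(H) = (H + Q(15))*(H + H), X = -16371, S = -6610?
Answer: 1115090/4404647 ≈ 0.25316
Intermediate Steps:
b(p) = -200/13 (b(p) = -15 + 5/(-13) = -15 + 5*(-1/13) = -15 - 5/13 = -200/13)
Y(H) = 2*H*(15 + H) (Y(H) = (H + 15)*(H + H) = (15 + H)*(2*H) = 2*H*(15 + H))
(S + Y(b(-13)))/(X - 9692) = (-6610 + 2*(-200/13)*(15 - 200/13))/(-16371 - 9692) = (-6610 + 2*(-200/13)*(-5/13))/(-26063) = (-6610 + 2000/169)*(-1/26063) = -1115090/169*(-1/26063) = 1115090/4404647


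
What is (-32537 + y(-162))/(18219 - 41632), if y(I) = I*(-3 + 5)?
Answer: 32861/23413 ≈ 1.4035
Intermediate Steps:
y(I) = 2*I (y(I) = I*2 = 2*I)
(-32537 + y(-162))/(18219 - 41632) = (-32537 + 2*(-162))/(18219 - 41632) = (-32537 - 324)/(-23413) = -32861*(-1/23413) = 32861/23413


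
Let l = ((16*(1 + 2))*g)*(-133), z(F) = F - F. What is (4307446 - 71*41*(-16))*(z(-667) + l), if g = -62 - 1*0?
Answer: 1723356739776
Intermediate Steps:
z(F) = 0
g = -62 (g = -62 + 0 = -62)
l = 395808 (l = ((16*(1 + 2))*(-62))*(-133) = ((16*3)*(-62))*(-133) = (48*(-62))*(-133) = -2976*(-133) = 395808)
(4307446 - 71*41*(-16))*(z(-667) + l) = (4307446 - 71*41*(-16))*(0 + 395808) = (4307446 - 2911*(-16))*395808 = (4307446 + 46576)*395808 = 4354022*395808 = 1723356739776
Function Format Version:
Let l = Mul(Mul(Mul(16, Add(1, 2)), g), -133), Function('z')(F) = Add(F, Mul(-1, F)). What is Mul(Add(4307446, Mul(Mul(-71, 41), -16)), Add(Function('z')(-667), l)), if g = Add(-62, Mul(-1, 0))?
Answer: 1723356739776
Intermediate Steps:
Function('z')(F) = 0
g = -62 (g = Add(-62, 0) = -62)
l = 395808 (l = Mul(Mul(Mul(16, Add(1, 2)), -62), -133) = Mul(Mul(Mul(16, 3), -62), -133) = Mul(Mul(48, -62), -133) = Mul(-2976, -133) = 395808)
Mul(Add(4307446, Mul(Mul(-71, 41), -16)), Add(Function('z')(-667), l)) = Mul(Add(4307446, Mul(Mul(-71, 41), -16)), Add(0, 395808)) = Mul(Add(4307446, Mul(-2911, -16)), 395808) = Mul(Add(4307446, 46576), 395808) = Mul(4354022, 395808) = 1723356739776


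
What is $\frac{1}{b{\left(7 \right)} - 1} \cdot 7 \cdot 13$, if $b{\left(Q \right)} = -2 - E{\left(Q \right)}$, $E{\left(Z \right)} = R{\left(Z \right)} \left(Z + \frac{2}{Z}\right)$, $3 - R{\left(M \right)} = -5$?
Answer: $- \frac{49}{33} \approx -1.4848$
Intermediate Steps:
$R{\left(M \right)} = 8$ ($R{\left(M \right)} = 3 - -5 = 3 + 5 = 8$)
$E{\left(Z \right)} = 8 Z + \frac{16}{Z}$ ($E{\left(Z \right)} = 8 \left(Z + \frac{2}{Z}\right) = 8 Z + \frac{16}{Z}$)
$b{\left(Q \right)} = -2 - \frac{16}{Q} - 8 Q$ ($b{\left(Q \right)} = -2 - \left(8 Q + \frac{16}{Q}\right) = -2 - \frac{16}{Q} - 8 Q$)
$\frac{1}{b{\left(7 \right)} - 1} \cdot 7 \cdot 13 = \frac{1}{\left(-2 - \frac{16}{7} - 56\right) - 1} \cdot 7 \cdot 13 = \frac{1}{- \frac{422}{7} - 1} \cdot 7 \cdot 13 = \frac{1}{- \frac{429}{7}} \cdot 7 \cdot 13 = \left(- \frac{7}{429}\right) 7 \cdot 13 = \left(- \frac{49}{429}\right) 13 = - \frac{49}{33}$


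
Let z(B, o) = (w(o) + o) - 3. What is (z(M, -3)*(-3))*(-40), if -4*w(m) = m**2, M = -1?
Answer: -990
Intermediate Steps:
w(m) = -m**2/4
z(B, o) = -3 + o - o**2/4 (z(B, o) = (-o**2/4 + o) - 3 = (o - o**2/4) - 3 = -3 + o - o**2/4)
(z(M, -3)*(-3))*(-40) = ((-3 - 3 - 1/4*(-3)**2)*(-3))*(-40) = ((-3 - 3 - 1/4*9)*(-3))*(-40) = ((-3 - 3 - 9/4)*(-3))*(-40) = -33/4*(-3)*(-40) = (99/4)*(-40) = -990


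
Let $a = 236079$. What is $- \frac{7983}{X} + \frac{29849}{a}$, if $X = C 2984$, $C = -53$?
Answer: $\frac{6605297705}{37336366008} \approx 0.17691$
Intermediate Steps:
$X = -158152$ ($X = \left(-53\right) 2984 = -158152$)
$- \frac{7983}{X} + \frac{29849}{a} = - \frac{7983}{-158152} + \frac{29849}{236079} = \left(-7983\right) \left(- \frac{1}{158152}\right) + 29849 \cdot \frac{1}{236079} = \frac{7983}{158152} + \frac{29849}{236079} = \frac{6605297705}{37336366008}$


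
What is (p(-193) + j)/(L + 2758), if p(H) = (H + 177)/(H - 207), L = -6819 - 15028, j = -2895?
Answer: 72374/477225 ≈ 0.15166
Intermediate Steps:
L = -21847
p(H) = (177 + H)/(-207 + H)
(p(-193) + j)/(L + 2758) = ((177 - 193)/(-207 - 193) - 2895)/(-21847 + 2758) = (-16/(-400) - 2895)/(-19089) = (-1/400*(-16) - 2895)*(-1/19089) = (1/25 - 2895)*(-1/19089) = -72374/25*(-1/19089) = 72374/477225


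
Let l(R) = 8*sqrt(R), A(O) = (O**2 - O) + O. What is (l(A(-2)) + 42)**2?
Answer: 3364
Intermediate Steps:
A(O) = O**2
(l(A(-2)) + 42)**2 = (8*sqrt((-2)**2) + 42)**2 = (8*sqrt(4) + 42)**2 = (8*2 + 42)**2 = (16 + 42)**2 = 58**2 = 3364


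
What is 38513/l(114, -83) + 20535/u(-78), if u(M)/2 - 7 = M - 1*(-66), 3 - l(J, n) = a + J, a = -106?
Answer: -97561/10 ≈ -9756.1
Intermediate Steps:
l(J, n) = 109 - J (l(J, n) = 3 - (-106 + J) = 3 + (106 - J) = 109 - J)
u(M) = 146 + 2*M (u(M) = 14 + 2*(M - 1*(-66)) = 14 + 2*(M + 66) = 14 + 2*(66 + M) = 14 + (132 + 2*M) = 146 + 2*M)
38513/l(114, -83) + 20535/u(-78) = 38513/(109 - 1*114) + 20535/(146 + 2*(-78)) = 38513/(109 - 114) + 20535/(146 - 156) = 38513/(-5) + 20535/(-10) = 38513*(-⅕) + 20535*(-⅒) = -38513/5 - 4107/2 = -97561/10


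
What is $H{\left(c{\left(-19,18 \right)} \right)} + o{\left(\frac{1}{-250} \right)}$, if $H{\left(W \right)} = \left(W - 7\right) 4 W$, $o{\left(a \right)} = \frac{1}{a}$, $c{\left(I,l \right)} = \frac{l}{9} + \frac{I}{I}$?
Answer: $-298$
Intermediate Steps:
$c{\left(I,l \right)} = 1 + \frac{l}{9}$ ($c{\left(I,l \right)} = l \frac{1}{9} + 1 = \frac{l}{9} + 1 = 1 + \frac{l}{9}$)
$H{\left(W \right)} = W \left(-28 + 4 W\right)$ ($H{\left(W \right)} = \left(-7 + W\right) 4 W = \left(-28 + 4 W\right) W = W \left(-28 + 4 W\right)$)
$H{\left(c{\left(-19,18 \right)} \right)} + o{\left(\frac{1}{-250} \right)} = 4 \left(1 + \frac{1}{9} \cdot 18\right) \left(-7 + \left(1 + \frac{1}{9} \cdot 18\right)\right) + \frac{1}{\frac{1}{-250}} = 4 \left(1 + 2\right) \left(-7 + \left(1 + 2\right)\right) + \frac{1}{- \frac{1}{250}} = 4 \cdot 3 \left(-7 + 3\right) - 250 = 4 \cdot 3 \left(-4\right) - 250 = -48 - 250 = -298$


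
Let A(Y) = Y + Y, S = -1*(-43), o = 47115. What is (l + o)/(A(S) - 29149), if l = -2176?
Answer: -44939/29063 ≈ -1.5463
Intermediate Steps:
S = 43
A(Y) = 2*Y
(l + o)/(A(S) - 29149) = (-2176 + 47115)/(2*43 - 29149) = 44939/(86 - 29149) = 44939/(-29063) = 44939*(-1/29063) = -44939/29063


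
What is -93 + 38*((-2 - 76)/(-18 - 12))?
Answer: 29/5 ≈ 5.8000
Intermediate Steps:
-93 + 38*((-2 - 76)/(-18 - 12)) = -93 + 38*(-78/(-30)) = -93 + 38*(-78*(-1/30)) = -93 + 38*(13/5) = -93 + 494/5 = 29/5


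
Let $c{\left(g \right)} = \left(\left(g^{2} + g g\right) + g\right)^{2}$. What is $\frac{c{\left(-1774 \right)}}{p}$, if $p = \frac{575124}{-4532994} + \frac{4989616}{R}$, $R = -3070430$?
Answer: $- \frac{22961629823552241637994970}{1015990723901} \approx -2.26 \cdot 10^{13}$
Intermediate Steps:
$c{\left(g \right)} = \left(g + 2 g^{2}\right)^{2}$ ($c{\left(g \right)} = \left(\left(g^{2} + g^{2}\right) + g\right)^{2} = \left(2 g^{2} + g\right)^{2} = \left(g + 2 g^{2}\right)^{2}$)
$p = - \frac{2031981447802}{1159853397285}$ ($p = \frac{575124}{-4532994} + \frac{4989616}{-3070430} = 575124 \left(- \frac{1}{4532994}\right) + 4989616 \left(- \frac{1}{3070430}\right) = - \frac{95854}{755499} - \frac{2494808}{1535215} = - \frac{2031981447802}{1159853397285} \approx -1.7519$)
$\frac{c{\left(-1774 \right)}}{p} = \frac{\left(-1774\right)^{2} \left(1 + 2 \left(-1774\right)\right)^{2}}{- \frac{2031981447802}{1159853397285}} = 3147076 \left(1 - 3548\right)^{2} \left(- \frac{1159853397285}{2031981447802}\right) = 3147076 \left(-3547\right)^{2} \left(- \frac{1159853397285}{2031981447802}\right) = 3147076 \cdot 12581209 \left(- \frac{1159853397285}{2031981447802}\right) = 39594020894884 \left(- \frac{1159853397285}{2031981447802}\right) = - \frac{22961629823552241637994970}{1015990723901}$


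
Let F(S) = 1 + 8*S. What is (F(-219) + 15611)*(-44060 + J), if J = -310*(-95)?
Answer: -202494600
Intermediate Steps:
J = 29450
(F(-219) + 15611)*(-44060 + J) = ((1 + 8*(-219)) + 15611)*(-44060 + 29450) = ((1 - 1752) + 15611)*(-14610) = (-1751 + 15611)*(-14610) = 13860*(-14610) = -202494600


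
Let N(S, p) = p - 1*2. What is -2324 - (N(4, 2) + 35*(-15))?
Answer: -1799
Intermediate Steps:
N(S, p) = -2 + p (N(S, p) = p - 2 = -2 + p)
-2324 - (N(4, 2) + 35*(-15)) = -2324 - ((-2 + 2) + 35*(-15)) = -2324 - (0 - 525) = -2324 - 1*(-525) = -2324 + 525 = -1799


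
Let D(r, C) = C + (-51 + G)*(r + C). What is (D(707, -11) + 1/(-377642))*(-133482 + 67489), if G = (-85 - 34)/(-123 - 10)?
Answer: 16518146576759173/7175198 ≈ 2.3021e+9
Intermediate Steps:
G = 17/19 (G = -119/(-133) = -119*(-1/133) = 17/19 ≈ 0.89474)
D(r, C) = -952*r/19 - 933*C/19 (D(r, C) = C + (-51 + 17/19)*(r + C) = C - 952*(C + r)/19 = C + (-952*C/19 - 952*r/19) = -952*r/19 - 933*C/19)
(D(707, -11) + 1/(-377642))*(-133482 + 67489) = ((-952/19*707 - 933/19*(-11)) + 1/(-377642))*(-133482 + 67489) = ((-673064/19 + 10263/19) - 1/377642)*(-65993) = (-662801/19 - 1/377642)*(-65993) = -250301495261/7175198*(-65993) = 16518146576759173/7175198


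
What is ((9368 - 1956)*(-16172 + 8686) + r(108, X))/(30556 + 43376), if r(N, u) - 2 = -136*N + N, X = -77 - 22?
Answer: -9250135/12322 ≈ -750.70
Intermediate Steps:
X = -99
r(N, u) = 2 - 135*N (r(N, u) = 2 + (-136*N + N) = 2 - 135*N)
((9368 - 1956)*(-16172 + 8686) + r(108, X))/(30556 + 43376) = ((9368 - 1956)*(-16172 + 8686) + (2 - 135*108))/(30556 + 43376) = (7412*(-7486) + (2 - 14580))/73932 = (-55486232 - 14578)*(1/73932) = -55500810*1/73932 = -9250135/12322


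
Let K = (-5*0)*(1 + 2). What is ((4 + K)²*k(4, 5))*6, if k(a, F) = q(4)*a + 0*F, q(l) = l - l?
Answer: 0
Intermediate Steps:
q(l) = 0
K = 0 (K = 0*3 = 0)
k(a, F) = 0 (k(a, F) = 0*a + 0*F = 0 + 0 = 0)
((4 + K)²*k(4, 5))*6 = ((4 + 0)²*0)*6 = (4²*0)*6 = (16*0)*6 = 0*6 = 0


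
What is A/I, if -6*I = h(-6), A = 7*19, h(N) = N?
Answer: 133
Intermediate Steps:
A = 133
I = 1 (I = -⅙*(-6) = 1)
A/I = 133/1 = 133*1 = 133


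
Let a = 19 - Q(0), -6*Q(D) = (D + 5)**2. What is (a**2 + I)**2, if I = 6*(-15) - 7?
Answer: 250557241/1296 ≈ 1.9333e+5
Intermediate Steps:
I = -97 (I = -90 - 7 = -97)
Q(D) = -(5 + D)**2/6 (Q(D) = -(D + 5)**2/6 = -(5 + D)**2/6)
a = 139/6 (a = 19 - (-1)*(5 + 0)**2/6 = 19 - (-1)*5**2/6 = 19 - (-1)*25/6 = 19 - 1*(-25/6) = 19 + 25/6 = 139/6 ≈ 23.167)
(a**2 + I)**2 = ((139/6)**2 - 97)**2 = (19321/36 - 97)**2 = (15829/36)**2 = 250557241/1296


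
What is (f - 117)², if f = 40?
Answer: 5929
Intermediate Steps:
(f - 117)² = (40 - 117)² = (-77)² = 5929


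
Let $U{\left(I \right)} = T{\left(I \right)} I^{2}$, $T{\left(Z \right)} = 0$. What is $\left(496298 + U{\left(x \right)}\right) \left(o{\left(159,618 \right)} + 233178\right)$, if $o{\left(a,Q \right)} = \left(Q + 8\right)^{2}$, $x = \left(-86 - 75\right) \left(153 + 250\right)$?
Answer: $310213050092$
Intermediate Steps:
$x = -64883$ ($x = \left(-161\right) 403 = -64883$)
$U{\left(I \right)} = 0$ ($U{\left(I \right)} = 0 I^{2} = 0$)
$o{\left(a,Q \right)} = \left(8 + Q\right)^{2}$
$\left(496298 + U{\left(x \right)}\right) \left(o{\left(159,618 \right)} + 233178\right) = \left(496298 + 0\right) \left(\left(8 + 618\right)^{2} + 233178\right) = 496298 \left(626^{2} + 233178\right) = 496298 \left(391876 + 233178\right) = 496298 \cdot 625054 = 310213050092$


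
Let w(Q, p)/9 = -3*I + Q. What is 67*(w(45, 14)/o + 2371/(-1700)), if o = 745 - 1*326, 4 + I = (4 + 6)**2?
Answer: -315660383/712300 ≈ -443.16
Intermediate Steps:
I = 96 (I = -4 + (4 + 6)**2 = -4 + 10**2 = -4 + 100 = 96)
o = 419 (o = 745 - 326 = 419)
w(Q, p) = -2592 + 9*Q (w(Q, p) = 9*(-3*96 + Q) = 9*(-288 + Q) = -2592 + 9*Q)
67*(w(45, 14)/o + 2371/(-1700)) = 67*((-2592 + 9*45)/419 + 2371/(-1700)) = 67*((-2592 + 405)*(1/419) + 2371*(-1/1700)) = 67*(-2187*1/419 - 2371/1700) = 67*(-2187/419 - 2371/1700) = 67*(-4711349/712300) = -315660383/712300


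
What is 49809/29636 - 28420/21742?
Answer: 17192297/46024708 ≈ 0.37354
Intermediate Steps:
49809/29636 - 28420/21742 = 49809*(1/29636) - 28420*1/21742 = 49809/29636 - 2030/1553 = 17192297/46024708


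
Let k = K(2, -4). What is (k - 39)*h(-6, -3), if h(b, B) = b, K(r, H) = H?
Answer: 258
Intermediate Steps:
k = -4
(k - 39)*h(-6, -3) = (-4 - 39)*(-6) = -43*(-6) = 258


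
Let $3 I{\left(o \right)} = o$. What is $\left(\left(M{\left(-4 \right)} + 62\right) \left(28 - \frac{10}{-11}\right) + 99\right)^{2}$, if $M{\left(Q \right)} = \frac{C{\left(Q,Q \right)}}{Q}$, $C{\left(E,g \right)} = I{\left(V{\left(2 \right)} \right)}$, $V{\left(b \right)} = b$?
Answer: $\frac{430645504}{121} \approx 3.5591 \cdot 10^{6}$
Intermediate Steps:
$I{\left(o \right)} = \frac{o}{3}$
$C{\left(E,g \right)} = \frac{2}{3}$ ($C{\left(E,g \right)} = \frac{1}{3} \cdot 2 = \frac{2}{3}$)
$M{\left(Q \right)} = \frac{2}{3 Q}$
$\left(\left(M{\left(-4 \right)} + 62\right) \left(28 - \frac{10}{-11}\right) + 99\right)^{2} = \left(\left(\frac{2}{3 \left(-4\right)} + 62\right) \left(28 - \frac{10}{-11}\right) + 99\right)^{2} = \left(\left(\frac{2}{3} \left(- \frac{1}{4}\right) + 62\right) \left(28 - - \frac{10}{11}\right) + 99\right)^{2} = \left(\left(- \frac{1}{6} + 62\right) \left(28 + \frac{10}{11}\right) + 99\right)^{2} = \left(\frac{371}{6} \cdot \frac{318}{11} + 99\right)^{2} = \left(\frac{19663}{11} + 99\right)^{2} = \left(\frac{20752}{11}\right)^{2} = \frac{430645504}{121}$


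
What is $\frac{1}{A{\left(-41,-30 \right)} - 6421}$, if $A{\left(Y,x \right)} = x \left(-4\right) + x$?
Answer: $- \frac{1}{6331} \approx -0.00015795$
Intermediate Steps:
$A{\left(Y,x \right)} = - 3 x$ ($A{\left(Y,x \right)} = - 4 x + x = - 3 x$)
$\frac{1}{A{\left(-41,-30 \right)} - 6421} = \frac{1}{\left(-3\right) \left(-30\right) - 6421} = \frac{1}{90 - 6421} = \frac{1}{-6331} = - \frac{1}{6331}$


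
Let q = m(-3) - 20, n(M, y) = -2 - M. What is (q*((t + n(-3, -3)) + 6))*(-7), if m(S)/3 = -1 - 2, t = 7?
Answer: 2842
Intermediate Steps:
m(S) = -9 (m(S) = 3*(-1 - 2) = 3*(-3) = -9)
q = -29 (q = -9 - 20 = -29)
(q*((t + n(-3, -3)) + 6))*(-7) = -29*((7 + (-2 - 1*(-3))) + 6)*(-7) = -29*((7 + (-2 + 3)) + 6)*(-7) = -29*((7 + 1) + 6)*(-7) = -29*(8 + 6)*(-7) = -29*14*(-7) = -406*(-7) = 2842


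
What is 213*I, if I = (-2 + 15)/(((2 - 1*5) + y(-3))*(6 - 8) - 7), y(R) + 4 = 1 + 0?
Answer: 2769/5 ≈ 553.80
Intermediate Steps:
y(R) = -3 (y(R) = -4 + (1 + 0) = -4 + 1 = -3)
I = 13/5 (I = (-2 + 15)/(((2 - 1*5) - 3)*(6 - 8) - 7) = 13/(((2 - 5) - 3)*(-2) - 7) = 13/((-3 - 3)*(-2) - 7) = 13/(-6*(-2) - 7) = 13/(12 - 7) = 13/5 ≈ 2.6000)
213*I = 213*(13/5) = 2769/5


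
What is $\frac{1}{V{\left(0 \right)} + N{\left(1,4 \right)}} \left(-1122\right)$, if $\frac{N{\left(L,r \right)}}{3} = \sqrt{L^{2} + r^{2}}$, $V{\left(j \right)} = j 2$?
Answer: $- 22 \sqrt{17} \approx -90.708$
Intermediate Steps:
$V{\left(j \right)} = 2 j$
$N{\left(L,r \right)} = 3 \sqrt{L^{2} + r^{2}}$
$\frac{1}{V{\left(0 \right)} + N{\left(1,4 \right)}} \left(-1122\right) = \frac{1}{2 \cdot 0 + 3 \sqrt{1^{2} + 4^{2}}} \left(-1122\right) = \frac{1}{0 + 3 \sqrt{1 + 16}} \left(-1122\right) = \frac{1}{0 + 3 \sqrt{17}} \left(-1122\right) = \frac{1}{3 \sqrt{17}} \left(-1122\right) = \frac{\sqrt{17}}{51} \left(-1122\right) = - 22 \sqrt{17}$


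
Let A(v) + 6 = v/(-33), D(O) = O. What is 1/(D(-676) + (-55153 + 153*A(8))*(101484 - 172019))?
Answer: 11/43533418679 ≈ 2.5268e-10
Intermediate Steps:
A(v) = -6 - v/33 (A(v) = -6 + v/(-33) = -6 + v*(-1/33) = -6 - v/33)
1/(D(-676) + (-55153 + 153*A(8))*(101484 - 172019)) = 1/(-676 + (-55153 + 153*(-6 - 1/33*8))*(101484 - 172019)) = 1/(-676 + (-55153 + 153*(-6 - 8/33))*(-70535)) = 1/(-676 + (-55153 + 153*(-206/33))*(-70535)) = 1/(-676 + (-55153 - 10506/11)*(-70535)) = 1/(-676 - 617189/11*(-70535)) = 1/(-676 + 43533426115/11) = 1/(43533418679/11) = 11/43533418679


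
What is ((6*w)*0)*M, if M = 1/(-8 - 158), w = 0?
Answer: 0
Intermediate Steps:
M = -1/166 (M = 1/(-166) = -1/166 ≈ -0.0060241)
((6*w)*0)*M = ((6*0)*0)*(-1/166) = (0*0)*(-1/166) = 0*(-1/166) = 0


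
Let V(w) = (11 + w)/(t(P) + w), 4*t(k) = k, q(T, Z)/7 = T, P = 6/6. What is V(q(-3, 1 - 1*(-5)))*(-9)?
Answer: -360/83 ≈ -4.3373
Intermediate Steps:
P = 1 (P = 6*(⅙) = 1)
q(T, Z) = 7*T
t(k) = k/4
V(w) = (11 + w)/(¼ + w) (V(w) = (11 + w)/((¼)*1 + w) = (11 + w)/(¼ + w))
V(q(-3, 1 - 1*(-5)))*(-9) = (4*(11 + 7*(-3))/(1 + 4*(7*(-3))))*(-9) = (4*(11 - 21)/(1 + 4*(-21)))*(-9) = (4*(-10)/(1 - 84))*(-9) = (4*(-10)/(-83))*(-9) = (4*(-1/83)*(-10))*(-9) = (40/83)*(-9) = -360/83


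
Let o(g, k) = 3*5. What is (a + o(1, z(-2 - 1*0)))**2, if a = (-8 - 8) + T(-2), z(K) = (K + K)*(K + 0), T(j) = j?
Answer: 9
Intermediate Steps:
z(K) = 2*K**2 (z(K) = (2*K)*K = 2*K**2)
o(g, k) = 15
a = -18 (a = (-8 - 8) - 2 = -16 - 2 = -18)
(a + o(1, z(-2 - 1*0)))**2 = (-18 + 15)**2 = (-3)**2 = 9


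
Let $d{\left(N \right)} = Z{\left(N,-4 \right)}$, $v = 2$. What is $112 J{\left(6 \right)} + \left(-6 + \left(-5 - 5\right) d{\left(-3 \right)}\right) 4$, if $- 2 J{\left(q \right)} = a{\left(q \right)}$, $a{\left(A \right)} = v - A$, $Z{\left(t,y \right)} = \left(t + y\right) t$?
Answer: $-640$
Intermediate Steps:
$Z{\left(t,y \right)} = t \left(t + y\right)$
$d{\left(N \right)} = N \left(-4 + N\right)$ ($d{\left(N \right)} = N \left(N - 4\right) = N \left(-4 + N\right)$)
$a{\left(A \right)} = 2 - A$
$J{\left(q \right)} = -1 + \frac{q}{2}$ ($J{\left(q \right)} = - \frac{2 - q}{2} = -1 + \frac{q}{2}$)
$112 J{\left(6 \right)} + \left(-6 + \left(-5 - 5\right) d{\left(-3 \right)}\right) 4 = 112 \left(-1 + \frac{1}{2} \cdot 6\right) + \left(-6 + \left(-5 - 5\right) \left(- 3 \left(-4 - 3\right)\right)\right) 4 = 112 \left(-1 + 3\right) + \left(-6 - 10 \left(\left(-3\right) \left(-7\right)\right)\right) 4 = 112 \cdot 2 + \left(-6 - 210\right) 4 = 224 + \left(-6 - 210\right) 4 = 224 - 864 = -640$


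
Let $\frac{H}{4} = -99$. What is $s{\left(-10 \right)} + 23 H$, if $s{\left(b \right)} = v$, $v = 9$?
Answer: $-9099$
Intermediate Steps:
$s{\left(b \right)} = 9$
$H = -396$ ($H = 4 \left(-99\right) = -396$)
$s{\left(-10 \right)} + 23 H = 9 + 23 \left(-396\right) = 9 - 9108 = -9099$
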